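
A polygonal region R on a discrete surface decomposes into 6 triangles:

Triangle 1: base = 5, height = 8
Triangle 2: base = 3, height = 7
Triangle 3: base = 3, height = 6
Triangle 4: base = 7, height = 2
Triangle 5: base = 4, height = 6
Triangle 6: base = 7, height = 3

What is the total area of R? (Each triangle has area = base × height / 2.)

(1/2)×5×8 + (1/2)×3×7 + (1/2)×3×6 + (1/2)×7×2 + (1/2)×4×6 + (1/2)×7×3 = 69.0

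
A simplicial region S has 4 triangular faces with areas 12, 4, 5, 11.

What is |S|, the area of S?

12 + 4 + 5 + 11 = 32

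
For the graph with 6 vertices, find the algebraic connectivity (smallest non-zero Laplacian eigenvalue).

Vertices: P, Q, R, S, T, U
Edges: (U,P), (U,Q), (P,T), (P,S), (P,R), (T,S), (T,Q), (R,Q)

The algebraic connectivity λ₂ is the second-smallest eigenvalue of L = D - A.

Degrees: deg(P) = 4, deg(Q) = 3, deg(R) = 2, deg(S) = 2, deg(T) = 3, deg(U) = 2.
L = D − A with rows/columns ordered (P, Q, R, S, T, U):
  [ 4,  0, -1, -1, -1, -1]
  [ 0,  3, -1,  0, -1, -1]
  [-1, -1,  2,  0,  0,  0]
  [-1,  0,  0,  2, -1,  0]
  [-1, -1,  0, -1,  3,  0]
  [-1, -1,  0,  0,  0,  2]
Characteristic polynomial: det(λI − L) = λ(λ² − 7λ + 8)(λ − 2)(λ − 3)(λ − 4).
Roots: λ = 0; (λ² − 7λ + 8) = 0 ⇒ λ = (7 ± √17)/2 ≈ 1.4384, 5.5616; (λ − 2) = 0 ⇒ λ = 2; (λ − 3) = 0 ⇒ λ = 3; (λ − 4) = 0 ⇒ λ = 4.
(Check: the roots sum (with multiplicity) to 16, matching trace L = Σdeg = 2·8 = 16.)
Laplacian eigenvalues: [0.0, 1.4384, 2.0, 3.0, 4.0, 5.5616]. Algebraic connectivity (smallest non-zero eigenvalue) = 1.4384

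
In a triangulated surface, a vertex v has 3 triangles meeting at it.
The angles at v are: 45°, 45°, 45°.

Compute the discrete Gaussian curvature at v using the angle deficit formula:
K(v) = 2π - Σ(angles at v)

Sum of angles = 135°. K = 360° - 135° = 225° = 5π/4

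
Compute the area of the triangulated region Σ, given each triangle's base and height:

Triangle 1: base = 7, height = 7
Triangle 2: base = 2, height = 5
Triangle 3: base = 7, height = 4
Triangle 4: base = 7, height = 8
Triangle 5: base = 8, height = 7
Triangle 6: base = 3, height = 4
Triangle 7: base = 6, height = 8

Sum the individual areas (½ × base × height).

(1/2)×7×7 + (1/2)×2×5 + (1/2)×7×4 + (1/2)×7×8 + (1/2)×8×7 + (1/2)×3×4 + (1/2)×6×8 = 129.5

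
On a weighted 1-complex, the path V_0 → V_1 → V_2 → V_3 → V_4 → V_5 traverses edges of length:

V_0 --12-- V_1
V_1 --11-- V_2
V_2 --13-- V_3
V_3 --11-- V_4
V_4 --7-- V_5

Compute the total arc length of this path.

Arc length = 12 + 11 + 13 + 11 + 7 = 54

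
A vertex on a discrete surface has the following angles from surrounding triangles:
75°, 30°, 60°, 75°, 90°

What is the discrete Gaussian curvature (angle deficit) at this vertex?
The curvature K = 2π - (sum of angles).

Sum of angles = 330°. K = 360° - 330° = 30° = π/6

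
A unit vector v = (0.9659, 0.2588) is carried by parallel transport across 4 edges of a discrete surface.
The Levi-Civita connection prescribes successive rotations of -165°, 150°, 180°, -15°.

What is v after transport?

Total rotation: (-165°) + 150° + 180° + (-15°) = 150°. Final vector: (-0.9659, 0.2588)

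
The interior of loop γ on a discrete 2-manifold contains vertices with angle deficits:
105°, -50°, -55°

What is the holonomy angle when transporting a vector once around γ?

Holonomy = total enclosed curvature = 105° + (-50°) + (-55°) = 0°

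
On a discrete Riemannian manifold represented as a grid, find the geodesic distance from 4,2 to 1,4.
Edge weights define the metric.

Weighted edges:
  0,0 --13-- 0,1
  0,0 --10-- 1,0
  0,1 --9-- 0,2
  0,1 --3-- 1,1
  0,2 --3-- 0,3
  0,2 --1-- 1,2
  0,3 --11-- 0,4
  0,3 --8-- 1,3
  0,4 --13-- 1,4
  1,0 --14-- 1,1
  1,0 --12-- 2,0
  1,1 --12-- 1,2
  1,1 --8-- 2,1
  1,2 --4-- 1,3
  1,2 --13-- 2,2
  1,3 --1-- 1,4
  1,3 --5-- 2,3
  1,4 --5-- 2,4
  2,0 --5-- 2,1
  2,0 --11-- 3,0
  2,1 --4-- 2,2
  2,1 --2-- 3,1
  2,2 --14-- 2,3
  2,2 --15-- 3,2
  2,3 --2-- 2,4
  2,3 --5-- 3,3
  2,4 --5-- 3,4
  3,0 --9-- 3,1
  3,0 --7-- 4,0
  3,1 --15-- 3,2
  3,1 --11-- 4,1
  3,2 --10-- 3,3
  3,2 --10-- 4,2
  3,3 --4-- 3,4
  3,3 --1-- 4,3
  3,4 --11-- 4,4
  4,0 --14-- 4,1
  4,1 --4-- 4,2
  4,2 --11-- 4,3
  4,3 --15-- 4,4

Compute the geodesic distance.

Shortest path: 4,2 → 4,3 → 3,3 → 2,3 → 1,3 → 1,4, total weight = 23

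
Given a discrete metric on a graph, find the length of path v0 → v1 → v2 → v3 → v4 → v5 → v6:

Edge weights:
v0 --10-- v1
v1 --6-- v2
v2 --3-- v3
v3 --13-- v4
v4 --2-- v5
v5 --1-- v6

Arc length = 10 + 6 + 3 + 13 + 2 + 1 = 35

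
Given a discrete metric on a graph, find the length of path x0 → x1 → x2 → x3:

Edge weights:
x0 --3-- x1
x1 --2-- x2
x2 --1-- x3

Arc length = 3 + 2 + 1 = 6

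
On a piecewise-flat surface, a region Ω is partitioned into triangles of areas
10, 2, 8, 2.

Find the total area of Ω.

10 + 2 + 8 + 2 = 22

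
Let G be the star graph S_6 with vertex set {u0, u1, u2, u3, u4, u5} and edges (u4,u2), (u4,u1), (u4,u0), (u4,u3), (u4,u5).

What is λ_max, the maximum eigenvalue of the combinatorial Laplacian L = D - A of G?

The star S_6 is the complete bipartite graph K_{1,5} (one hub of degree 5, 5 leaves of degree 1). The Laplacian spectrum of K_{p,q} is 0, p (multiplicity q−1), q (multiplicity p−1), p+q. With p = 1, q = 5: 0 once, 1 with multiplicity 4, and 6 once. (Check: trace L = sum of degrees = 10 = 4·1 + 6.)
Laplacian eigenvalues: [0.0, 1.0, 1.0, 1.0, 1.0, 6.0]. Largest eigenvalue (spectral radius) = 6.0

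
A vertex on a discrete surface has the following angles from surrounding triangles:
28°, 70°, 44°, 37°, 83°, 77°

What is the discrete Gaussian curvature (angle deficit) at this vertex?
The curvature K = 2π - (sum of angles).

Sum of angles = 339°. K = 360° - 339° = 21° = 7π/60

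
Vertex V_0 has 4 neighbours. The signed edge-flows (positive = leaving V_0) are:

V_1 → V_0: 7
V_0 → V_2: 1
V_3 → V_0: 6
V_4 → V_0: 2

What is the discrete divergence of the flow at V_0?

Divergence = sum of outgoing flows = (-7) + 1 + (-6) + (-2) = -14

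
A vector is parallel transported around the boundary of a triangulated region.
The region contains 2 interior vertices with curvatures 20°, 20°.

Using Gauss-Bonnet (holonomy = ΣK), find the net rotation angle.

Holonomy = total enclosed curvature = 20° + 20° = 40°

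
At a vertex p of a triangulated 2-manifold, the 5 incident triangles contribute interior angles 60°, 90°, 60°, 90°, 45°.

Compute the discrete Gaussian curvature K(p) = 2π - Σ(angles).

Sum of angles = 345°. K = 360° - 345° = 15°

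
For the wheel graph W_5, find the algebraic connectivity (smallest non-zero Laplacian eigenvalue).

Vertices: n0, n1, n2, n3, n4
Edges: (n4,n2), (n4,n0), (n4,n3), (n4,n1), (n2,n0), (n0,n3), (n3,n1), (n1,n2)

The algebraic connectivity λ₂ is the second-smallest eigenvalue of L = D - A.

The wheel W_5 is the join K_1 ∨ C_4 (a hub joined to every vertex of a cycle of length 4). For a join G ∨ H (G on p vertices, H on q vertices) the Laplacian spectrum is 0, p+q, the eigenvalues of L(G) other than one 0 each shifted by +q, and the eigenvalues of L(H) other than one 0 each shifted by +p. With G = K_1 (p = 1, nothing left after dropping its 0) and H = C_4 (q = 4, eigenvalues 2 − 2cos(2πk/4), k = 0, …, 3; drop k = 0), the spectrum of W_5 is 0, 5, and 1 + (2 − 2cos(2πk/4)) = 3 − 2cos(2πk/4) for k = 1, …, 3:
k=1: 3 − 2cos(π/2) = 3.0; k=2: 3 − 2cos(π) = 5.0; k=3: 3 − 2cos(3π/2) = 3.0.
Laplacian eigenvalues: [0.0, 3.0, 3.0, 5.0, 5.0]. Algebraic connectivity (smallest non-zero eigenvalue) = 3.0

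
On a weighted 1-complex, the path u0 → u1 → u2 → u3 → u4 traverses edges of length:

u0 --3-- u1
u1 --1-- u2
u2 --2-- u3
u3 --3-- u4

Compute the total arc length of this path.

Arc length = 3 + 1 + 2 + 3 = 9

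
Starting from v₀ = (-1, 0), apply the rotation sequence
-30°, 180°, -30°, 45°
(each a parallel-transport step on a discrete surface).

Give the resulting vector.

Total rotation: (-30°) + 180° + (-30°) + 45° = 165°. Final vector: (0.9659, -0.2588)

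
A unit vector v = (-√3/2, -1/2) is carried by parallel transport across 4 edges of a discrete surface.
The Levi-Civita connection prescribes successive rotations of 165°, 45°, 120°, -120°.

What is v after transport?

Total rotation: 165° + 45° + 120° + (-120°) = 210° ≡ -150° (mod 360°). Final vector: (0.5000, 0.8660)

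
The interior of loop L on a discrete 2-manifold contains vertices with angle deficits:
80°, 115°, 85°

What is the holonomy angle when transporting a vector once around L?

Holonomy = total enclosed curvature = 80° + 115° + 85° = 280°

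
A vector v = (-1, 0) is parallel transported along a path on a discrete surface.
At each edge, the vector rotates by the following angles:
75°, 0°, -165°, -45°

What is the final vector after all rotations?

Total rotation: 75° + 0° + (-165°) + (-45°) = -135°. Final vector: (0.7071, 0.7071)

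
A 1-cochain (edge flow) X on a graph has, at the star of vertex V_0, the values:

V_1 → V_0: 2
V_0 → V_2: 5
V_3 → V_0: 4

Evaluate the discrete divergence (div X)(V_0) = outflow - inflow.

Divergence = sum of outgoing flows = (-2) + 5 + (-4) = -1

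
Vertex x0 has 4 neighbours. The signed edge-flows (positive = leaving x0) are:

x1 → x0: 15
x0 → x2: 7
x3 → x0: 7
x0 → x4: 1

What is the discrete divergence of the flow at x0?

Divergence = sum of outgoing flows = (-15) + 7 + (-7) + 1 = -14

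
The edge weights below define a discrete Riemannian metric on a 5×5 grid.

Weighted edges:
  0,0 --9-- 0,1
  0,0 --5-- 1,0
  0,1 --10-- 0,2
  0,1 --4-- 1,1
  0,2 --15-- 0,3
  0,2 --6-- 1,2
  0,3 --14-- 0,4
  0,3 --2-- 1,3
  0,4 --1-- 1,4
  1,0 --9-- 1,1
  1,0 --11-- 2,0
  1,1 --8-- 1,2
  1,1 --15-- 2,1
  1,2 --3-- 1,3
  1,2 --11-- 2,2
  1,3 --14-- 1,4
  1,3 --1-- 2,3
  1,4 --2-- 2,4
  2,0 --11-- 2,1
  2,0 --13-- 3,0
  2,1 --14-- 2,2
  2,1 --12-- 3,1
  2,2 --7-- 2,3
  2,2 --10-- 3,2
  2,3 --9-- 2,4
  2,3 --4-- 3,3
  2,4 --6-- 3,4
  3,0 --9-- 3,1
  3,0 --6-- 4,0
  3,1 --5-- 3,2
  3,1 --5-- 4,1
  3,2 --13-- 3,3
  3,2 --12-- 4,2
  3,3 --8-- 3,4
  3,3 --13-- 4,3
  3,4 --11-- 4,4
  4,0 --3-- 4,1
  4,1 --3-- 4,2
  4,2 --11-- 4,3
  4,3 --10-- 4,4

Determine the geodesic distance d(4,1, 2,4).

Shortest path: 4,1 → 3,1 → 3,2 → 2,2 → 2,3 → 2,4, total weight = 36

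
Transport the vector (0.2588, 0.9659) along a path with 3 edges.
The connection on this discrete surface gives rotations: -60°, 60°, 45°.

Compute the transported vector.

Total rotation: (-60°) + 60° + 45° = 45°. Final vector: (-0.5000, 0.8660)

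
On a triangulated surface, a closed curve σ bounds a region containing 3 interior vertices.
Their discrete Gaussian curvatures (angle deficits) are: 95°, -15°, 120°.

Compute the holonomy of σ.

Holonomy = total enclosed curvature = 95° + (-15°) + 120° = 200°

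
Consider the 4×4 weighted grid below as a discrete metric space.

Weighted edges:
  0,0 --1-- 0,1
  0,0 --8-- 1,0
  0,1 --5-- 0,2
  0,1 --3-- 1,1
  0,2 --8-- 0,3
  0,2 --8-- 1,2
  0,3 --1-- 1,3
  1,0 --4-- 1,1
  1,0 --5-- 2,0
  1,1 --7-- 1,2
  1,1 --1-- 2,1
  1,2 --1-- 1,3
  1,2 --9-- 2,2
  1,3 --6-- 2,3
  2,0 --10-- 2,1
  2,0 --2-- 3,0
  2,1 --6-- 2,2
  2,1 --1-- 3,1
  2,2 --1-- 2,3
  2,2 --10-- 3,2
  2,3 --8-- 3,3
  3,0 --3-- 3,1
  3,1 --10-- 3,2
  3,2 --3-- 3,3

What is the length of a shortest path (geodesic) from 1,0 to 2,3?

Shortest path: 1,0 → 1,1 → 2,1 → 2,2 → 2,3, total weight = 12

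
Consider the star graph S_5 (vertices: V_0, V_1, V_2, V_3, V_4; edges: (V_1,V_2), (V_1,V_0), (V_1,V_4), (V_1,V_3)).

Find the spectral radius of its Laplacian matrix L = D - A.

The star S_5 is the complete bipartite graph K_{1,4} (one hub of degree 4, 4 leaves of degree 1). The Laplacian spectrum of K_{p,q} is 0, p (multiplicity q−1), q (multiplicity p−1), p+q. With p = 1, q = 4: 0 once, 1 with multiplicity 3, and 5 once. (Check: trace L = sum of degrees = 8 = 3·1 + 5.)
Laplacian eigenvalues: [0.0, 1.0, 1.0, 1.0, 5.0]. Largest eigenvalue (spectral radius) = 5.0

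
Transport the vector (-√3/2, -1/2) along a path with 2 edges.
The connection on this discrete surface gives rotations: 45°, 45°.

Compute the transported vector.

Total rotation: 45° + 45° = 90°. Final vector: (0.5000, -0.8660)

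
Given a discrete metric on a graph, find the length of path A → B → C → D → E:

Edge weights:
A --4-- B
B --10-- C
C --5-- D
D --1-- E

Arc length = 4 + 10 + 5 + 1 = 20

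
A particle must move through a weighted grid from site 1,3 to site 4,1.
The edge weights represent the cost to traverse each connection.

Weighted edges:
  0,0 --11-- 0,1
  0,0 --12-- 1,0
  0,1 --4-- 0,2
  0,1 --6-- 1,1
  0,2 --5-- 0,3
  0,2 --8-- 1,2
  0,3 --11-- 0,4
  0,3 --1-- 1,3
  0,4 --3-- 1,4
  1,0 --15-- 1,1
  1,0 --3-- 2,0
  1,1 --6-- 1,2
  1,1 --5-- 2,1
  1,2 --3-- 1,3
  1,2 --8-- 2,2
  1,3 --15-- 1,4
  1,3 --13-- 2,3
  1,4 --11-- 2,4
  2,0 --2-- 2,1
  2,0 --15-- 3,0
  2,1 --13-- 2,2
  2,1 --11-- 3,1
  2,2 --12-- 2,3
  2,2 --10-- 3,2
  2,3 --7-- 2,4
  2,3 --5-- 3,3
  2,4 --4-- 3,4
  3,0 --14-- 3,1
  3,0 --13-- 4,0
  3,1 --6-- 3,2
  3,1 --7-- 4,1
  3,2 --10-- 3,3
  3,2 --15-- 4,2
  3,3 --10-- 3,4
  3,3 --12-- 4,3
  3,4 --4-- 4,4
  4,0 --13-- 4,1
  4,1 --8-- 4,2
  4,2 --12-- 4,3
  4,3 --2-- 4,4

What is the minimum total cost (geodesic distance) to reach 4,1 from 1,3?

Shortest path: 1,3 → 1,2 → 1,1 → 2,1 → 3,1 → 4,1, total weight = 32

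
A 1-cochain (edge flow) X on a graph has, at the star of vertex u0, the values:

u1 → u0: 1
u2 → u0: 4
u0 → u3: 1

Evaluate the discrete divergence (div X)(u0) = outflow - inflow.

Divergence = sum of outgoing flows = (-1) + (-4) + 1 = -4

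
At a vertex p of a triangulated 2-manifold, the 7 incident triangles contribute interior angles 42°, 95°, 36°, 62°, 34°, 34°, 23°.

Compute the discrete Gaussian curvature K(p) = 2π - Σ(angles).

Sum of angles = 326°. K = 360° - 326° = 34° = 17π/90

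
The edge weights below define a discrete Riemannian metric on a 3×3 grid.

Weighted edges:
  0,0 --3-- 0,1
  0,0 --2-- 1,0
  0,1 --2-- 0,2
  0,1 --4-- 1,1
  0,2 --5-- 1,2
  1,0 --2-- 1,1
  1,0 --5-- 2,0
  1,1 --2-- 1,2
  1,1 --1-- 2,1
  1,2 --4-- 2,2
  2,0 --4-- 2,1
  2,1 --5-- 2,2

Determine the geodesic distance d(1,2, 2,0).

Shortest path: 1,2 → 1,1 → 2,1 → 2,0, total weight = 7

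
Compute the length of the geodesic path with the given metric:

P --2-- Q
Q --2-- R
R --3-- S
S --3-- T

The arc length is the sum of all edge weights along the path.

Arc length = 2 + 2 + 3 + 3 = 10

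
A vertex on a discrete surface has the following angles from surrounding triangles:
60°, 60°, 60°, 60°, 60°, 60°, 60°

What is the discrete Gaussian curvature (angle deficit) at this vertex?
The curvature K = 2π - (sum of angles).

Sum of angles = 420°. K = 360° - 420° = -60°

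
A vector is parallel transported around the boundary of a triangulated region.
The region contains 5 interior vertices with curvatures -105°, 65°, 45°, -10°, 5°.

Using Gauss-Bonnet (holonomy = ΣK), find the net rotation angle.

Holonomy = total enclosed curvature = (-105°) + 65° + 45° + (-10°) + 5° = 0°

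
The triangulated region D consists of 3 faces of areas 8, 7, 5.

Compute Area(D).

8 + 7 + 5 = 20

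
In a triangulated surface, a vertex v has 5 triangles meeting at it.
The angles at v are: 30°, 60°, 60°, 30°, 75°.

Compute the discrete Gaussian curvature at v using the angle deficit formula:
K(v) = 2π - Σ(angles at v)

Sum of angles = 255°. K = 360° - 255° = 105° = 7π/12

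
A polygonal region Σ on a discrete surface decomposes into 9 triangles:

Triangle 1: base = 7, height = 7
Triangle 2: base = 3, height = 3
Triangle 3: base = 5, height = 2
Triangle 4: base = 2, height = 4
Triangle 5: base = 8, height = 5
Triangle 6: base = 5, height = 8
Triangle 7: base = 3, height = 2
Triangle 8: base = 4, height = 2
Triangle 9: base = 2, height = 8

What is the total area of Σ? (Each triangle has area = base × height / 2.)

(1/2)×7×7 + (1/2)×3×3 + (1/2)×5×2 + (1/2)×2×4 + (1/2)×8×5 + (1/2)×5×8 + (1/2)×3×2 + (1/2)×4×2 + (1/2)×2×8 = 93.0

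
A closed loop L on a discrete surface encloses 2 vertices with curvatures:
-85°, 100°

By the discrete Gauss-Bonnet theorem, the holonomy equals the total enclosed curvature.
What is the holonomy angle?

Holonomy = total enclosed curvature = (-85°) + 100° = 15°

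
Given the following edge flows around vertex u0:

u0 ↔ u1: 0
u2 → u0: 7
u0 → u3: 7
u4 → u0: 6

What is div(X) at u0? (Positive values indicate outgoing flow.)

Divergence = sum of outgoing flows = 0 + (-7) + 7 + (-6) = -6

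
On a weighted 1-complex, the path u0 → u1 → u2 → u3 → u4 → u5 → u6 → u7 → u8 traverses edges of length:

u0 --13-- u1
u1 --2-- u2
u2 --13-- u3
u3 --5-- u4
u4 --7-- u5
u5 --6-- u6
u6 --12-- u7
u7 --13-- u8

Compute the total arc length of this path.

Arc length = 13 + 2 + 13 + 5 + 7 + 6 + 12 + 13 = 71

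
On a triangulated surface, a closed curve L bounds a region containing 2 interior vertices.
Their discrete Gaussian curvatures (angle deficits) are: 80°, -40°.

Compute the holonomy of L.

Holonomy = total enclosed curvature = 80° + (-40°) = 40°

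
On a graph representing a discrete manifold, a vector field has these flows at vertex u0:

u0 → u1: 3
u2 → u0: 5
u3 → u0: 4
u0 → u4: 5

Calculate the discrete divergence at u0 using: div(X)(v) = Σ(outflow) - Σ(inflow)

Divergence = sum of outgoing flows = 3 + (-5) + (-4) + 5 = -1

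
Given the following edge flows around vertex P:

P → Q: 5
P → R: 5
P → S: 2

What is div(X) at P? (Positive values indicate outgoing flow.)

Divergence = sum of outgoing flows = 5 + 5 + 2 = 12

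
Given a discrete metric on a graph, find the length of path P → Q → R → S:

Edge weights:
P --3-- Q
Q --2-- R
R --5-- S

Arc length = 3 + 2 + 5 = 10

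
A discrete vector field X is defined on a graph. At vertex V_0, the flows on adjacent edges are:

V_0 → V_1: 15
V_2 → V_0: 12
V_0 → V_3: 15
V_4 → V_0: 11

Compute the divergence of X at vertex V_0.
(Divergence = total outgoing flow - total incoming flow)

Divergence = sum of outgoing flows = 15 + (-12) + 15 + (-11) = 7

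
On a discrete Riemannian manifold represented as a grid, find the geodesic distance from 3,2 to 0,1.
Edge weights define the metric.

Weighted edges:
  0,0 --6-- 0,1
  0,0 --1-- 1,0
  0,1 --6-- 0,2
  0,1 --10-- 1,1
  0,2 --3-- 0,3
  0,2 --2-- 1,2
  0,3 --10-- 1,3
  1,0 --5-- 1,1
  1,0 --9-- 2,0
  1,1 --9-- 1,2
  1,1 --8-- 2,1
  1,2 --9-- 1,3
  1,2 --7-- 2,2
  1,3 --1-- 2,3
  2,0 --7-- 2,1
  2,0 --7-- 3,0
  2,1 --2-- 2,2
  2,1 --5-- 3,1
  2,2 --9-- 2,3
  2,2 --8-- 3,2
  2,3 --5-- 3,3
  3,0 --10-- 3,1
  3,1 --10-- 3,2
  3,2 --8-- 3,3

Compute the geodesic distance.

Shortest path: 3,2 → 2,2 → 1,2 → 0,2 → 0,1, total weight = 23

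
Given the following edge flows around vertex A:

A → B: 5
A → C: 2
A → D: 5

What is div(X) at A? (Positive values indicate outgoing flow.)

Divergence = sum of outgoing flows = 5 + 2 + 5 = 12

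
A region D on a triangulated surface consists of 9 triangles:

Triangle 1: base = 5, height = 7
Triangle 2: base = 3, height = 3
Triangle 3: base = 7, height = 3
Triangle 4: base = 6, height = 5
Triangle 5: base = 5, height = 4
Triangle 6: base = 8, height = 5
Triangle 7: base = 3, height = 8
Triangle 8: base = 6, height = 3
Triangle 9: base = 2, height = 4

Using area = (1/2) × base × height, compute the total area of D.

(1/2)×5×7 + (1/2)×3×3 + (1/2)×7×3 + (1/2)×6×5 + (1/2)×5×4 + (1/2)×8×5 + (1/2)×3×8 + (1/2)×6×3 + (1/2)×2×4 = 102.5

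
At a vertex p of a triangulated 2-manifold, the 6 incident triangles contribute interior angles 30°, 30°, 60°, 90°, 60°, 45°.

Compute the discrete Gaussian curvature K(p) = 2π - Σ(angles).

Sum of angles = 315°. K = 360° - 315° = 45°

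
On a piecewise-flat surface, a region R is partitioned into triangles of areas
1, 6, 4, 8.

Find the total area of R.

1 + 6 + 4 + 8 = 19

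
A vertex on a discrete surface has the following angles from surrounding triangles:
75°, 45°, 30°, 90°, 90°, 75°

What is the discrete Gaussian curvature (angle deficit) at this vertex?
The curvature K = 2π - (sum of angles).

Sum of angles = 405°. K = 360° - 405° = -45° = -π/4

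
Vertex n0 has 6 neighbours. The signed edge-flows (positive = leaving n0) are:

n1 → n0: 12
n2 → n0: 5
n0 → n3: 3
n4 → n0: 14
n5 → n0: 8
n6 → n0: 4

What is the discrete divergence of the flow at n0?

Divergence = sum of outgoing flows = (-12) + (-5) + 3 + (-14) + (-8) + (-4) = -40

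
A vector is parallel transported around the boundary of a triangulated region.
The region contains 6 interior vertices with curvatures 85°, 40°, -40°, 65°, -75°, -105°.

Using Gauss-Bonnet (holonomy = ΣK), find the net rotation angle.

Holonomy = total enclosed curvature = 85° + 40° + (-40°) + 65° + (-75°) + (-105°) = -30°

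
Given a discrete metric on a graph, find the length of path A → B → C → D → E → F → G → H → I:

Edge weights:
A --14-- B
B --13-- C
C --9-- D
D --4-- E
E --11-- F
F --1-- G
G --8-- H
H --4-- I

Arc length = 14 + 13 + 9 + 4 + 11 + 1 + 8 + 4 = 64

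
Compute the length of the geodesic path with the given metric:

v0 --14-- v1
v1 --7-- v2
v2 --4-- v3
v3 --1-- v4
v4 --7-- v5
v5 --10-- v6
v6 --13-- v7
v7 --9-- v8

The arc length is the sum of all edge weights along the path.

Arc length = 14 + 7 + 4 + 1 + 7 + 10 + 13 + 9 = 65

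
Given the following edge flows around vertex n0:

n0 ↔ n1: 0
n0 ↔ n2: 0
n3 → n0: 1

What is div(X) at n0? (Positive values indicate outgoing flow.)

Divergence = sum of outgoing flows = 0 + 0 + (-1) = -1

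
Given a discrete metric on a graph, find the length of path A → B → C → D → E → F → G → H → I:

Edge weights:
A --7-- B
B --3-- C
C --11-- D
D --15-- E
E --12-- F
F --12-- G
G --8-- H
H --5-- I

Arc length = 7 + 3 + 11 + 15 + 12 + 12 + 8 + 5 = 73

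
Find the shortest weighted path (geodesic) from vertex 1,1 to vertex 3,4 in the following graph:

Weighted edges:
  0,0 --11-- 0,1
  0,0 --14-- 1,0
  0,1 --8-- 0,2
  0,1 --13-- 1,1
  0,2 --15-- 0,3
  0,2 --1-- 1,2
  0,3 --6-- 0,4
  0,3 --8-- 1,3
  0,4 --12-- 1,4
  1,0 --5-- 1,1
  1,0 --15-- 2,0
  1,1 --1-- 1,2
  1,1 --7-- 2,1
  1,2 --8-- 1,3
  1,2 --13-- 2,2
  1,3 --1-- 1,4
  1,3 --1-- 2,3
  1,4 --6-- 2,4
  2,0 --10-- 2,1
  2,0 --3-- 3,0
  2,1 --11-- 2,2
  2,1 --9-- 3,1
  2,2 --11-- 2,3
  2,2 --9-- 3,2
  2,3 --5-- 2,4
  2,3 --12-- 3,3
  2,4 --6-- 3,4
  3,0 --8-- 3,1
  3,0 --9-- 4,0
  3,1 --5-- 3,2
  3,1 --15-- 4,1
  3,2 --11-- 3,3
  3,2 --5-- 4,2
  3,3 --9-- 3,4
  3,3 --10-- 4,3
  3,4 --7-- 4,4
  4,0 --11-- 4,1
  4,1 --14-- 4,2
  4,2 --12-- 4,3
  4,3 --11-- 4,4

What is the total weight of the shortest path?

Shortest path: 1,1 → 1,2 → 1,3 → 2,3 → 2,4 → 3,4, total weight = 21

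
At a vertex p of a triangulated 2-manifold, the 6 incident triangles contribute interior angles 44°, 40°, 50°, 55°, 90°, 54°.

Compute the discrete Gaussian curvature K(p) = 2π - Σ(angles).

Sum of angles = 333°. K = 360° - 333° = 27° = 3π/20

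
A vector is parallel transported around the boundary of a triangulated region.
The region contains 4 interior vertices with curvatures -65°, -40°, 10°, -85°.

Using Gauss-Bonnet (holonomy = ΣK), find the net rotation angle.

Holonomy = total enclosed curvature = (-65°) + (-40°) + 10° + (-85°) = -180°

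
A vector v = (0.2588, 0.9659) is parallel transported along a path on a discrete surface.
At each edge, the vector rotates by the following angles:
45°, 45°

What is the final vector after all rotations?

Total rotation: 45° + 45° = 90°. Final vector: (-0.9659, 0.2588)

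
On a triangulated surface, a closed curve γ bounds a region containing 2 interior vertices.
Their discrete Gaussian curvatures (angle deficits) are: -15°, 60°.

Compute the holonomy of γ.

Holonomy = total enclosed curvature = (-15°) + 60° = 45°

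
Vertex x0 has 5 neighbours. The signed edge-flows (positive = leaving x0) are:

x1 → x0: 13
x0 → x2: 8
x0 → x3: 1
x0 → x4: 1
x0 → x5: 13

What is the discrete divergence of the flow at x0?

Divergence = sum of outgoing flows = (-13) + 8 + 1 + 1 + 13 = 10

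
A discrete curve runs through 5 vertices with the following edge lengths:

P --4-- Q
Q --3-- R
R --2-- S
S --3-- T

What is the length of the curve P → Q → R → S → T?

Arc length = 4 + 3 + 2 + 3 = 12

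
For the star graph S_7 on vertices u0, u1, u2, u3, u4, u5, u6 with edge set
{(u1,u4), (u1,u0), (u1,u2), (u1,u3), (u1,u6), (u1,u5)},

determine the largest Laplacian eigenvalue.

The star S_7 is the complete bipartite graph K_{1,6} (one hub of degree 6, 6 leaves of degree 1). The Laplacian spectrum of K_{p,q} is 0, p (multiplicity q−1), q (multiplicity p−1), p+q. With p = 1, q = 6: 0 once, 1 with multiplicity 5, and 7 once. (Check: trace L = sum of degrees = 12 = 5·1 + 7.)
Laplacian eigenvalues: [0.0, 1.0, 1.0, 1.0, 1.0, 1.0, 7.0]. Largest eigenvalue (spectral radius) = 7.0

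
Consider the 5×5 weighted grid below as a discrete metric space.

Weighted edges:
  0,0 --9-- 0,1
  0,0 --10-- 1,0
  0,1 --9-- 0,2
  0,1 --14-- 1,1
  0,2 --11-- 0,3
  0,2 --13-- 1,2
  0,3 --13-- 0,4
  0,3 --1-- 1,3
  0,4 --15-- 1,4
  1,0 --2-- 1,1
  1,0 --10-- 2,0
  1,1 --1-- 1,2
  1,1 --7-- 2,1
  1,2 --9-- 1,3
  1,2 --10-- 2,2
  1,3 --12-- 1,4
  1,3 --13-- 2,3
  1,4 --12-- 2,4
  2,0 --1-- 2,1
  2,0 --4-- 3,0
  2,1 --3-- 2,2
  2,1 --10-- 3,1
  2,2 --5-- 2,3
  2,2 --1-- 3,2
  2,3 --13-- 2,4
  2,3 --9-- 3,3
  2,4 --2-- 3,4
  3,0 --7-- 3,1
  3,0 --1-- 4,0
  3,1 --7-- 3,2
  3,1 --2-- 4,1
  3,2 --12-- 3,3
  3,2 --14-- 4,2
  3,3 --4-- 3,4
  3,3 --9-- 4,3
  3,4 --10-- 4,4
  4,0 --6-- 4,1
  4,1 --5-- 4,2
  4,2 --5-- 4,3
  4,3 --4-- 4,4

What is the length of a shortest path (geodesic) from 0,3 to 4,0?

Shortest path: 0,3 → 1,3 → 1,2 → 1,1 → 2,1 → 2,0 → 3,0 → 4,0, total weight = 24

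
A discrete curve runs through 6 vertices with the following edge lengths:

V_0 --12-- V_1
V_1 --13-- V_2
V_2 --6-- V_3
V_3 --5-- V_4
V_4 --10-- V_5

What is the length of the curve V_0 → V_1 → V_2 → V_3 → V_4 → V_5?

Arc length = 12 + 13 + 6 + 5 + 10 = 46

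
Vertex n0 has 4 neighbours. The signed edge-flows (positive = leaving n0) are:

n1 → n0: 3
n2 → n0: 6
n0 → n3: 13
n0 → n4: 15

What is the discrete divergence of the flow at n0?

Divergence = sum of outgoing flows = (-3) + (-6) + 13 + 15 = 19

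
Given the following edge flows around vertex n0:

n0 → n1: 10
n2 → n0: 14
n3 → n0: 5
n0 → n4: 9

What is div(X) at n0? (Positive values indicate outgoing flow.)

Divergence = sum of outgoing flows = 10 + (-14) + (-5) + 9 = 0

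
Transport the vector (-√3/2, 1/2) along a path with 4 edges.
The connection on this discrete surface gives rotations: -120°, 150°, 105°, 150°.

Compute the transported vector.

Total rotation: (-120°) + 150° + 105° + 150° = 285° ≡ -75° (mod 360°). Final vector: (0.2588, 0.9659)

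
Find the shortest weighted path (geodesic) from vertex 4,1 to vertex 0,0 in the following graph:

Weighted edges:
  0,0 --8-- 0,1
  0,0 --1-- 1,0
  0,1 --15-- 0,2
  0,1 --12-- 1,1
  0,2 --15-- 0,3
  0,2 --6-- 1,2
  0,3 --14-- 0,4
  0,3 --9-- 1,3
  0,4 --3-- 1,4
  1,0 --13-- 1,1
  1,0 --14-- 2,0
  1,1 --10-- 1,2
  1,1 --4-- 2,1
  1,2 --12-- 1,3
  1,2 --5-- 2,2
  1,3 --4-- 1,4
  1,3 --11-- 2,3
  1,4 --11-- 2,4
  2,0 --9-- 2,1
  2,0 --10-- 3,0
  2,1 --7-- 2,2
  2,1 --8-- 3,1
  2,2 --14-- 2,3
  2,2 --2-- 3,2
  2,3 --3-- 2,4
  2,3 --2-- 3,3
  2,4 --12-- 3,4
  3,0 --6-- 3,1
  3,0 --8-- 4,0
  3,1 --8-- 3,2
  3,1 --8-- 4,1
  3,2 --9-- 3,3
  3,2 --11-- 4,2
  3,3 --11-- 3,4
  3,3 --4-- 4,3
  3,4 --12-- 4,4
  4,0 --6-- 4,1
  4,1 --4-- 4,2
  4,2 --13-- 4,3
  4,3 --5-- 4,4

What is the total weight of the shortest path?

Shortest path: 4,1 → 3,1 → 2,1 → 1,1 → 1,0 → 0,0, total weight = 34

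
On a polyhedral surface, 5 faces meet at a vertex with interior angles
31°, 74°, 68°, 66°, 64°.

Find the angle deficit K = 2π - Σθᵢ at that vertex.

Sum of angles = 303°. K = 360° - 303° = 57° = 19π/60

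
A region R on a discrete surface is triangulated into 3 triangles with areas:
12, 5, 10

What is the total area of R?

12 + 5 + 10 = 27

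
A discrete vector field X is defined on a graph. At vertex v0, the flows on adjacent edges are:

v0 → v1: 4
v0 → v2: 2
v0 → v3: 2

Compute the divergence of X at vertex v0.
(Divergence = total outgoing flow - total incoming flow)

Divergence = sum of outgoing flows = 4 + 2 + 2 = 8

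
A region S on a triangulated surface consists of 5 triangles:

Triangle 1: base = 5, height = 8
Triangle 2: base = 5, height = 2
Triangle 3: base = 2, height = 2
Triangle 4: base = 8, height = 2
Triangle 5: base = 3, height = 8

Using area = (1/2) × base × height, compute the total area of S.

(1/2)×5×8 + (1/2)×5×2 + (1/2)×2×2 + (1/2)×8×2 + (1/2)×3×8 = 47.0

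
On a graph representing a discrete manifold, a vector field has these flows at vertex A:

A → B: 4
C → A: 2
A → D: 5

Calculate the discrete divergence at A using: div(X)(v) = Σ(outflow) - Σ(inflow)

Divergence = sum of outgoing flows = 4 + (-2) + 5 = 7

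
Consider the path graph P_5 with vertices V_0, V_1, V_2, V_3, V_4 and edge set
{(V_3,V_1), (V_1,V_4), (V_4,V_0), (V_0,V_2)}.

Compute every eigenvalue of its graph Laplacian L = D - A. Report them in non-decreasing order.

The path graph P_n has Laplacian eigenvalues λ_k = 2 − 2cos(kπ/n), k = 0, 1, …, n−1. Here n = 5:
k=0: 2 − 2cos(0) = 0.0; k=1: 2 − 2cos(π/5) = 0.382; k=2: 2 − 2cos(2π/5) = 1.382; k=3: 2 − 2cos(3π/5) = 2.618; k=4: 2 − 2cos(4π/5) = 3.618.
Laplacian eigenvalues (increasing order): [0.0, 0.382, 1.382, 2.618, 3.618]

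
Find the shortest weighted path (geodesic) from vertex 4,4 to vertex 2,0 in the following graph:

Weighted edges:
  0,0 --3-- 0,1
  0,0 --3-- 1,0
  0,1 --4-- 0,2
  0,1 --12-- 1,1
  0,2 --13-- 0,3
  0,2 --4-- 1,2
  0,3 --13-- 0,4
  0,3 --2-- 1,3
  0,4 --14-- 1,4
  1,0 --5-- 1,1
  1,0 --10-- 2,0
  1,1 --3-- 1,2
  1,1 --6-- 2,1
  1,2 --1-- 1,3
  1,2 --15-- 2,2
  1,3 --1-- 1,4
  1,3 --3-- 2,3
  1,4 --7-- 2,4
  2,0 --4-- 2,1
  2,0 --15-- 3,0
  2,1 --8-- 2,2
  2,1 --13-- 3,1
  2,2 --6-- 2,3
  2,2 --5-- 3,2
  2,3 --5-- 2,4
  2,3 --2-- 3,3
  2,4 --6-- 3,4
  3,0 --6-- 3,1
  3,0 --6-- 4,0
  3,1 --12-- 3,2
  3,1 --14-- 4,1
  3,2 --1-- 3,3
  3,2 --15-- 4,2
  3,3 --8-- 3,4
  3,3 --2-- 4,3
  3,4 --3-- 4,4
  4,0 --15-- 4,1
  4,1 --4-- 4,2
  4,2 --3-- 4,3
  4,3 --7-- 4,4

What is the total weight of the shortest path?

Shortest path: 4,4 → 4,3 → 3,3 → 3,2 → 2,2 → 2,1 → 2,0, total weight = 27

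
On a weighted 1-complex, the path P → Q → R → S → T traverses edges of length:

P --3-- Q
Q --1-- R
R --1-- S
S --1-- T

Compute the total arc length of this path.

Arc length = 3 + 1 + 1 + 1 = 6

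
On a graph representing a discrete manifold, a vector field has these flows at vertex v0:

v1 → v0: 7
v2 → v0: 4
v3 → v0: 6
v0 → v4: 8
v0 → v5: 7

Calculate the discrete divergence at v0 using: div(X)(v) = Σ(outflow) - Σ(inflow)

Divergence = sum of outgoing flows = (-7) + (-4) + (-6) + 8 + 7 = -2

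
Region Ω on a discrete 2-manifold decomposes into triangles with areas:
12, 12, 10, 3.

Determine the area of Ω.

12 + 12 + 10 + 3 = 37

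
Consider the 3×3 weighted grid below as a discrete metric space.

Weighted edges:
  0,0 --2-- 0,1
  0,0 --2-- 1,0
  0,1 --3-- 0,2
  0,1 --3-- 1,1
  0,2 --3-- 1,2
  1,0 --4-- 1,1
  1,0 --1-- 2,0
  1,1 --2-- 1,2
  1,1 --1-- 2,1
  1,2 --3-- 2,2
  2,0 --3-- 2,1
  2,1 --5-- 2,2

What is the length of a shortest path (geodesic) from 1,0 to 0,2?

Shortest path: 1,0 → 0,0 → 0,1 → 0,2, total weight = 7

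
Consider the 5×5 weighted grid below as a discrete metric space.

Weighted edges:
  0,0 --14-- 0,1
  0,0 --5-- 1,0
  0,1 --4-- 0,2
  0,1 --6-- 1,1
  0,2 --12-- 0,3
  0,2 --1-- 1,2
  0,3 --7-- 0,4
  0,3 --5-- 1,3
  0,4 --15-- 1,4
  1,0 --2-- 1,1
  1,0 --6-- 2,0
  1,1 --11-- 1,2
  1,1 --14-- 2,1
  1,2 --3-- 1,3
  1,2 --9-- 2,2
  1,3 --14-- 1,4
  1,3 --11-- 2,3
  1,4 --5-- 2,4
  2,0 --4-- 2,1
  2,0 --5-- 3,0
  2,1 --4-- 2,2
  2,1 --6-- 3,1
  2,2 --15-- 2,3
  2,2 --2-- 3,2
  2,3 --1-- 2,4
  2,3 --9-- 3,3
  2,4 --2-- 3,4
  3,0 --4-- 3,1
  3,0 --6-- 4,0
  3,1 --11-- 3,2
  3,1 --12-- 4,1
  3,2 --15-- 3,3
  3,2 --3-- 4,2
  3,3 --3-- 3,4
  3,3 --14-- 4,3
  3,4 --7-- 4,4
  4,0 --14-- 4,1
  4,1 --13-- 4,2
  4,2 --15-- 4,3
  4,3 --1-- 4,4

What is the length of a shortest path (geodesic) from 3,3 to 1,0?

Shortest path: 3,3 → 3,2 → 2,2 → 2,1 → 2,0 → 1,0, total weight = 31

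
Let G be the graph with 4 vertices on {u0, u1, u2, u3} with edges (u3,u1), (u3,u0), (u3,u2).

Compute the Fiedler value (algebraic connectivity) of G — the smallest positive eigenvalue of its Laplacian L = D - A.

Degrees: deg(u0) = 1, deg(u1) = 1, deg(u2) = 1, deg(u3) = 3.
L = D − A with rows/columns ordered (u0, u1, u2, u3):
  [ 1,  0,  0, -1]
  [ 0,  1,  0, -1]
  [ 0,  0,  1, -1]
  [-1, -1, -1,  3]
Characteristic polynomial: det(λI − L) = λ(λ − 1)²(λ − 4).
Roots: λ = 0; (λ − 1) = 0 ⇒ λ = 1 (multiplicity 2); (λ − 4) = 0 ⇒ λ = 4.
(Check: the roots sum (with multiplicity) to 6, matching trace L = Σdeg = 2·3 = 6.)
Laplacian eigenvalues: [0.0, 1.0, 1.0, 4.0]. Algebraic connectivity (smallest non-zero eigenvalue) = 1.0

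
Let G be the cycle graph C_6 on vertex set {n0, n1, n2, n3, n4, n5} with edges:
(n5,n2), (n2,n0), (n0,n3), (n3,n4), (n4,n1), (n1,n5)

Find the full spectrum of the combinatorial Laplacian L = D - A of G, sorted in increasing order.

The cycle graph C_n has Laplacian eigenvalues λ_k = 2 − 2cos(2πk/n), k = 0, 1, …, n−1. Here n = 6:
k=0: 2 − 2cos(0) = 0.0; k=1: 2 − 2cos(π/3) = 1.0; k=2: 2 − 2cos(2π/3) = 3.0; k=3: 2 − 2cos(π) = 4.0; k=4: 2 − 2cos(4π/3) = 3.0; k=5: 2 − 2cos(5π/3) = 1.0.
Laplacian eigenvalues (increasing order): [0.0, 1.0, 1.0, 3.0, 3.0, 4.0]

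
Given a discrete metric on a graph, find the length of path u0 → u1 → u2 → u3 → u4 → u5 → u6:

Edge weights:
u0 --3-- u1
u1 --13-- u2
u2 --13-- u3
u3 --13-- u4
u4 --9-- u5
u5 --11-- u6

Arc length = 3 + 13 + 13 + 13 + 9 + 11 = 62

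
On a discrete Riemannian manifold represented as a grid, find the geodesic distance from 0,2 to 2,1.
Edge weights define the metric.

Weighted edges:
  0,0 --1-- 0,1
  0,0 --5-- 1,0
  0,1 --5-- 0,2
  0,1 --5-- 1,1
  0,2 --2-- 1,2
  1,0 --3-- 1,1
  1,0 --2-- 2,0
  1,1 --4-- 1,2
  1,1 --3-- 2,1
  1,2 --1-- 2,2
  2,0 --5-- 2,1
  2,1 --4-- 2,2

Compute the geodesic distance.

Shortest path: 0,2 → 1,2 → 2,2 → 2,1, total weight = 7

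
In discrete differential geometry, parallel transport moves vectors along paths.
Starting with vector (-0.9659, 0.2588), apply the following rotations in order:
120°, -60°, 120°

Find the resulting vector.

Total rotation: 120° + (-60°) + 120° = 180°. Final vector: (0.9659, -0.2588)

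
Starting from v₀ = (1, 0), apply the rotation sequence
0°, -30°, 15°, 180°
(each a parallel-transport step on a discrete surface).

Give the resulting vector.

Total rotation: 0° + (-30°) + 15° + 180° = 165°. Final vector: (-0.9659, 0.2588)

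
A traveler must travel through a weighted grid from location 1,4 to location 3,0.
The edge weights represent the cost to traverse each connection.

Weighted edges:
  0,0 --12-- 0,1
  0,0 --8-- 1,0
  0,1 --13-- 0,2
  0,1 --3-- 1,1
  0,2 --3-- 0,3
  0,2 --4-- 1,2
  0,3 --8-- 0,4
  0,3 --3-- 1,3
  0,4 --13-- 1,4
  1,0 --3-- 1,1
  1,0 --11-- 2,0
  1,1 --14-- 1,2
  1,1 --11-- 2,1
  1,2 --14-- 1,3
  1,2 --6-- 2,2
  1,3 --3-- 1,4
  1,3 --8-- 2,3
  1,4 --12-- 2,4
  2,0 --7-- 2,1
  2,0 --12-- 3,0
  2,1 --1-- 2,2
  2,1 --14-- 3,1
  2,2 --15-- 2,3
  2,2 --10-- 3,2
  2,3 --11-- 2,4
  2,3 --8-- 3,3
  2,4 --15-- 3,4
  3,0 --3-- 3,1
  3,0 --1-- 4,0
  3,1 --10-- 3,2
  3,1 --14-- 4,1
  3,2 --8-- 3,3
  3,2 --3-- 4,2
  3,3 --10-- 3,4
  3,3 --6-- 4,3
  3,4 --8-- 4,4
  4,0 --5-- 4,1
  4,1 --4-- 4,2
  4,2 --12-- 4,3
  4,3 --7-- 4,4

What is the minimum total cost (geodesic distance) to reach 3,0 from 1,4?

Shortest path: 1,4 → 1,3 → 0,3 → 0,2 → 1,2 → 2,2 → 2,1 → 3,1 → 3,0, total weight = 37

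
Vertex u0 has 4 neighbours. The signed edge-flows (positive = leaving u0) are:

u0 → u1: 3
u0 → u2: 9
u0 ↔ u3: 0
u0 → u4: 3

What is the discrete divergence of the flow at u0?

Divergence = sum of outgoing flows = 3 + 9 + 0 + 3 = 15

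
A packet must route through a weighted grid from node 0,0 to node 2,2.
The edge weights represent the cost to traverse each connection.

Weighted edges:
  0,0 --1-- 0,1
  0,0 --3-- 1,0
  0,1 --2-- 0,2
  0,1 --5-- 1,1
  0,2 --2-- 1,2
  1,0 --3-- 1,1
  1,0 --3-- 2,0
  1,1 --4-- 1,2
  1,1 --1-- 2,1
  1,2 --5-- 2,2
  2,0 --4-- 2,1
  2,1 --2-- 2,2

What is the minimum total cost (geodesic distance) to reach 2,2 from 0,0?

Shortest path: 0,0 → 0,1 → 1,1 → 2,1 → 2,2, total weight = 9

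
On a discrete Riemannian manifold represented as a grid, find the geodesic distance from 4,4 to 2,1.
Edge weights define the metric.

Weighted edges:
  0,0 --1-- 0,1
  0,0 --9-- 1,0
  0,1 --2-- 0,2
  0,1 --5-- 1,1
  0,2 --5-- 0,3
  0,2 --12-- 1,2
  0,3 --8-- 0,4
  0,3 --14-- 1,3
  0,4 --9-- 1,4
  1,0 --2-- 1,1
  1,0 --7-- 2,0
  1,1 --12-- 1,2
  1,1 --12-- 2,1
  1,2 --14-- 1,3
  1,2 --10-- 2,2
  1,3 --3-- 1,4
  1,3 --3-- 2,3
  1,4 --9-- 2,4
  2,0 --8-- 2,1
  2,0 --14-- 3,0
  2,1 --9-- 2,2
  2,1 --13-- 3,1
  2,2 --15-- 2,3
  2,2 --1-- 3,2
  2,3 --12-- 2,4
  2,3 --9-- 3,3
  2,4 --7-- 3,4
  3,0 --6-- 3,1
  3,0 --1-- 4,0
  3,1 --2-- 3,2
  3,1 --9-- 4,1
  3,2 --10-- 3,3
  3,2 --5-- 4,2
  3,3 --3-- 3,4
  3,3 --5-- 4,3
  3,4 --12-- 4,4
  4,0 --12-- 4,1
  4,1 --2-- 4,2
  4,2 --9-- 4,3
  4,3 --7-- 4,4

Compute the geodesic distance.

Shortest path: 4,4 → 4,3 → 4,2 → 3,2 → 2,2 → 2,1, total weight = 31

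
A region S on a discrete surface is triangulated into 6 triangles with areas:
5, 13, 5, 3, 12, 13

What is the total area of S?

5 + 13 + 5 + 3 + 12 + 13 = 51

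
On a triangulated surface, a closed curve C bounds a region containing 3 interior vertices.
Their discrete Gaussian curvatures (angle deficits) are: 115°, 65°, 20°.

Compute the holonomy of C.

Holonomy = total enclosed curvature = 115° + 65° + 20° = 200°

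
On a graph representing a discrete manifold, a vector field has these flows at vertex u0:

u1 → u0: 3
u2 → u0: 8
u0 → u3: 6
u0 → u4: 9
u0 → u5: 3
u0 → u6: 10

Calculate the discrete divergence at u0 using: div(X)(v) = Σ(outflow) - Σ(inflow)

Divergence = sum of outgoing flows = (-3) + (-8) + 6 + 9 + 3 + 10 = 17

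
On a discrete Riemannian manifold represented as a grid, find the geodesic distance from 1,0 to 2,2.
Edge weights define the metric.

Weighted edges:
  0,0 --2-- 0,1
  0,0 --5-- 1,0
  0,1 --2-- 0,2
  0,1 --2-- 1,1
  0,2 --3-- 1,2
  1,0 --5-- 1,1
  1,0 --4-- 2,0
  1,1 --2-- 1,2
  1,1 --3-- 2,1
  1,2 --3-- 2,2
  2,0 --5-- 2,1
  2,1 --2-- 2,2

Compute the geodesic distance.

Shortest path: 1,0 → 1,1 → 1,2 → 2,2, total weight = 10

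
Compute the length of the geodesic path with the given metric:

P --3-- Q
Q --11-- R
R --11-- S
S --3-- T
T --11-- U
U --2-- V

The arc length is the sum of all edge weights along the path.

Arc length = 3 + 11 + 11 + 3 + 11 + 2 = 41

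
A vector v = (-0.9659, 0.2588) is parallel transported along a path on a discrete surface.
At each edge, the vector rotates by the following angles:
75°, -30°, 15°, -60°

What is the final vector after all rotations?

Total rotation: 75° + (-30°) + 15° + (-60°) = 0°. Final vector: (-0.9659, 0.2588)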